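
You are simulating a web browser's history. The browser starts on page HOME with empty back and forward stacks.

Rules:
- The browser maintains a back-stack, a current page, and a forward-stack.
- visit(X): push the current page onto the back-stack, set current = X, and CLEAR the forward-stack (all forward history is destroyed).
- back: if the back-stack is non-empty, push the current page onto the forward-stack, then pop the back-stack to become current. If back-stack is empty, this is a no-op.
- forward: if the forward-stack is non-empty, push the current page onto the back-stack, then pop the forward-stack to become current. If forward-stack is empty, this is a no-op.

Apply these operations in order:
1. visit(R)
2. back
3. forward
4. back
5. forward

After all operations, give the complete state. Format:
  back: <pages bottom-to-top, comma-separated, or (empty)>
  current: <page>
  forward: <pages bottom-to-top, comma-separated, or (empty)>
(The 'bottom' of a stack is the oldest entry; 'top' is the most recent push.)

After 1 (visit(R)): cur=R back=1 fwd=0
After 2 (back): cur=HOME back=0 fwd=1
After 3 (forward): cur=R back=1 fwd=0
After 4 (back): cur=HOME back=0 fwd=1
After 5 (forward): cur=R back=1 fwd=0

Answer: back: HOME
current: R
forward: (empty)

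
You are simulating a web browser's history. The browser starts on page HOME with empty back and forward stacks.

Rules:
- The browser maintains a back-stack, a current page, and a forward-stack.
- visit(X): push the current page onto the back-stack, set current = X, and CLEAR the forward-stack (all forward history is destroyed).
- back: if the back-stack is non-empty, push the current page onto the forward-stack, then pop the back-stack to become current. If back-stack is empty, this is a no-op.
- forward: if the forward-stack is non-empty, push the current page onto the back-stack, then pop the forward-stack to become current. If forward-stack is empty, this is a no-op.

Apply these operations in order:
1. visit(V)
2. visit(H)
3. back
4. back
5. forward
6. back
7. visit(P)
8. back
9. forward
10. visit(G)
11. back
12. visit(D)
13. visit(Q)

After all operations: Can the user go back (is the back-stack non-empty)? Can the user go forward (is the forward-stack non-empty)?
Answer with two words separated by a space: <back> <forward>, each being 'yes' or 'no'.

Answer: yes no

Derivation:
After 1 (visit(V)): cur=V back=1 fwd=0
After 2 (visit(H)): cur=H back=2 fwd=0
After 3 (back): cur=V back=1 fwd=1
After 4 (back): cur=HOME back=0 fwd=2
After 5 (forward): cur=V back=1 fwd=1
After 6 (back): cur=HOME back=0 fwd=2
After 7 (visit(P)): cur=P back=1 fwd=0
After 8 (back): cur=HOME back=0 fwd=1
After 9 (forward): cur=P back=1 fwd=0
After 10 (visit(G)): cur=G back=2 fwd=0
After 11 (back): cur=P back=1 fwd=1
After 12 (visit(D)): cur=D back=2 fwd=0
After 13 (visit(Q)): cur=Q back=3 fwd=0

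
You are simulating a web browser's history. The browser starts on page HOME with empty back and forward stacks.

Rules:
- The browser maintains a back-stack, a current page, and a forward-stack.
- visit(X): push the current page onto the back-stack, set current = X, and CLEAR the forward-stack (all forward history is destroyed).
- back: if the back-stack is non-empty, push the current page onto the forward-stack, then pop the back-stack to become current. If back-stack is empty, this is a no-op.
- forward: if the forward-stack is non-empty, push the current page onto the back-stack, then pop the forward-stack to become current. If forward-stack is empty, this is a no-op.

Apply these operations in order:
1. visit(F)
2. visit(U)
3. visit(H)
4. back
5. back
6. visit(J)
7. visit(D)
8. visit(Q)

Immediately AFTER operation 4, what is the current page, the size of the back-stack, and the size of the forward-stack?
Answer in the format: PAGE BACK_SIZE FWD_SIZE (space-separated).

After 1 (visit(F)): cur=F back=1 fwd=0
After 2 (visit(U)): cur=U back=2 fwd=0
After 3 (visit(H)): cur=H back=3 fwd=0
After 4 (back): cur=U back=2 fwd=1

U 2 1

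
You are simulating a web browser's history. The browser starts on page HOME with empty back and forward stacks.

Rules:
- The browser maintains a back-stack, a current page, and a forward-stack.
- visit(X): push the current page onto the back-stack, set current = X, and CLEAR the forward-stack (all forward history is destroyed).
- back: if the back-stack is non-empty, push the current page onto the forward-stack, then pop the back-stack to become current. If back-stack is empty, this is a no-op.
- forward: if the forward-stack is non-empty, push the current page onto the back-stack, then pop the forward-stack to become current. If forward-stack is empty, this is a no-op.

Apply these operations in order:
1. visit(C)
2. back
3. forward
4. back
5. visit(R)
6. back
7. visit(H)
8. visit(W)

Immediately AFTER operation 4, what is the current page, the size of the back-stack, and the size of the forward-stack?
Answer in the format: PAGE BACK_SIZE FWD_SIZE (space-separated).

After 1 (visit(C)): cur=C back=1 fwd=0
After 2 (back): cur=HOME back=0 fwd=1
After 3 (forward): cur=C back=1 fwd=0
After 4 (back): cur=HOME back=0 fwd=1

HOME 0 1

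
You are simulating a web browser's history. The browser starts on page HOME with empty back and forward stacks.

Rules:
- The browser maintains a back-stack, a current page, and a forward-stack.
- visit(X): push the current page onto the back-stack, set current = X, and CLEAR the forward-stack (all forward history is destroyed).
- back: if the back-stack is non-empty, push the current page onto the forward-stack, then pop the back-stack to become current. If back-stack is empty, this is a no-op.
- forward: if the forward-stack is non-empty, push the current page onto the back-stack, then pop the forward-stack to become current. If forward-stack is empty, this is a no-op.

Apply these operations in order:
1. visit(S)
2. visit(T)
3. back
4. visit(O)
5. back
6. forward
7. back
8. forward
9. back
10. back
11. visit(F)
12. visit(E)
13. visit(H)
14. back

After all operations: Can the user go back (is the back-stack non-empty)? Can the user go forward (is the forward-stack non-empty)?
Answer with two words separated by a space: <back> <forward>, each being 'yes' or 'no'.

After 1 (visit(S)): cur=S back=1 fwd=0
After 2 (visit(T)): cur=T back=2 fwd=0
After 3 (back): cur=S back=1 fwd=1
After 4 (visit(O)): cur=O back=2 fwd=0
After 5 (back): cur=S back=1 fwd=1
After 6 (forward): cur=O back=2 fwd=0
After 7 (back): cur=S back=1 fwd=1
After 8 (forward): cur=O back=2 fwd=0
After 9 (back): cur=S back=1 fwd=1
After 10 (back): cur=HOME back=0 fwd=2
After 11 (visit(F)): cur=F back=1 fwd=0
After 12 (visit(E)): cur=E back=2 fwd=0
After 13 (visit(H)): cur=H back=3 fwd=0
After 14 (back): cur=E back=2 fwd=1

Answer: yes yes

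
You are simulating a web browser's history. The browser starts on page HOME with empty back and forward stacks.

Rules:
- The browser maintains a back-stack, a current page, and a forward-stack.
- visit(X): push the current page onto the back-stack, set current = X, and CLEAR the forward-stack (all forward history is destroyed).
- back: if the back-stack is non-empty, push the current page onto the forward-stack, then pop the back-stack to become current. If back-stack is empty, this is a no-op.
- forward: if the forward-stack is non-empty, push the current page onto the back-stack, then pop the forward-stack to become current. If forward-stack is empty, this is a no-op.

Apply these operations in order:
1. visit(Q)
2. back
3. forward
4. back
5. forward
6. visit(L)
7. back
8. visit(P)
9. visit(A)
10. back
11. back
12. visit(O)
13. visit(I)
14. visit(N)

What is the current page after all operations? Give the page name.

After 1 (visit(Q)): cur=Q back=1 fwd=0
After 2 (back): cur=HOME back=0 fwd=1
After 3 (forward): cur=Q back=1 fwd=0
After 4 (back): cur=HOME back=0 fwd=1
After 5 (forward): cur=Q back=1 fwd=0
After 6 (visit(L)): cur=L back=2 fwd=0
After 7 (back): cur=Q back=1 fwd=1
After 8 (visit(P)): cur=P back=2 fwd=0
After 9 (visit(A)): cur=A back=3 fwd=0
After 10 (back): cur=P back=2 fwd=1
After 11 (back): cur=Q back=1 fwd=2
After 12 (visit(O)): cur=O back=2 fwd=0
After 13 (visit(I)): cur=I back=3 fwd=0
After 14 (visit(N)): cur=N back=4 fwd=0

Answer: N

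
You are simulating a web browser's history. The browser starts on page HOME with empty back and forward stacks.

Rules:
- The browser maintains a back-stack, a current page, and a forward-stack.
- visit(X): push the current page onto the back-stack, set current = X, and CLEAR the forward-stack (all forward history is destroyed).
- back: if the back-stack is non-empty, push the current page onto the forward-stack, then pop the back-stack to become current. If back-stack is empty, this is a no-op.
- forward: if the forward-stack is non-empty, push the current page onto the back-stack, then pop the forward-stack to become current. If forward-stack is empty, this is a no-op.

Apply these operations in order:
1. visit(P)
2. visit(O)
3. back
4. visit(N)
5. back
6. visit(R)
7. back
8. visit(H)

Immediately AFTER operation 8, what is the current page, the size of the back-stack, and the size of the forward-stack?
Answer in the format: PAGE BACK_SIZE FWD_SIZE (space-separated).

After 1 (visit(P)): cur=P back=1 fwd=0
After 2 (visit(O)): cur=O back=2 fwd=0
After 3 (back): cur=P back=1 fwd=1
After 4 (visit(N)): cur=N back=2 fwd=0
After 5 (back): cur=P back=1 fwd=1
After 6 (visit(R)): cur=R back=2 fwd=0
After 7 (back): cur=P back=1 fwd=1
After 8 (visit(H)): cur=H back=2 fwd=0

H 2 0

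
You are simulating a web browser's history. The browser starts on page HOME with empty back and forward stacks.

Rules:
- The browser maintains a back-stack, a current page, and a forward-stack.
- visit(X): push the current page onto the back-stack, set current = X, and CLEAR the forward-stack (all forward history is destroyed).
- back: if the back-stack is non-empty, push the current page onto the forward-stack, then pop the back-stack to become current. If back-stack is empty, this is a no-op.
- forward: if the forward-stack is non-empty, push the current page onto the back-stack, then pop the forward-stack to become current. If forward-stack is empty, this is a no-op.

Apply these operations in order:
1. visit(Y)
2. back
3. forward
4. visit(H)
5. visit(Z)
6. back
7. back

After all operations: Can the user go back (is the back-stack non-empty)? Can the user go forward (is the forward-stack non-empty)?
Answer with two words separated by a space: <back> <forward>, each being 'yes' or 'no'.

After 1 (visit(Y)): cur=Y back=1 fwd=0
After 2 (back): cur=HOME back=0 fwd=1
After 3 (forward): cur=Y back=1 fwd=0
After 4 (visit(H)): cur=H back=2 fwd=0
After 5 (visit(Z)): cur=Z back=3 fwd=0
After 6 (back): cur=H back=2 fwd=1
After 7 (back): cur=Y back=1 fwd=2

Answer: yes yes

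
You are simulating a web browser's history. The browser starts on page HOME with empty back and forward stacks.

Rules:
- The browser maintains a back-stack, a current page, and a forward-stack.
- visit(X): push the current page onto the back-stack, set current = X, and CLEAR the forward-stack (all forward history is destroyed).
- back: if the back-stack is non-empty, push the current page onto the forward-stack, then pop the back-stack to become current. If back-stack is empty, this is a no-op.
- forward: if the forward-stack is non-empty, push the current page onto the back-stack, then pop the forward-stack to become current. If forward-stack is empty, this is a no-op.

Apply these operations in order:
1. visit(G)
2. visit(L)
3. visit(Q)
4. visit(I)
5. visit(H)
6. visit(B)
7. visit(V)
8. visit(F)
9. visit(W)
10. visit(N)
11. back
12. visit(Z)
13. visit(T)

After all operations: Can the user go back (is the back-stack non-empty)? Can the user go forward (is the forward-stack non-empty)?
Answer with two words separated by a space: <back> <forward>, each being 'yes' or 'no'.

After 1 (visit(G)): cur=G back=1 fwd=0
After 2 (visit(L)): cur=L back=2 fwd=0
After 3 (visit(Q)): cur=Q back=3 fwd=0
After 4 (visit(I)): cur=I back=4 fwd=0
After 5 (visit(H)): cur=H back=5 fwd=0
After 6 (visit(B)): cur=B back=6 fwd=0
After 7 (visit(V)): cur=V back=7 fwd=0
After 8 (visit(F)): cur=F back=8 fwd=0
After 9 (visit(W)): cur=W back=9 fwd=0
After 10 (visit(N)): cur=N back=10 fwd=0
After 11 (back): cur=W back=9 fwd=1
After 12 (visit(Z)): cur=Z back=10 fwd=0
After 13 (visit(T)): cur=T back=11 fwd=0

Answer: yes no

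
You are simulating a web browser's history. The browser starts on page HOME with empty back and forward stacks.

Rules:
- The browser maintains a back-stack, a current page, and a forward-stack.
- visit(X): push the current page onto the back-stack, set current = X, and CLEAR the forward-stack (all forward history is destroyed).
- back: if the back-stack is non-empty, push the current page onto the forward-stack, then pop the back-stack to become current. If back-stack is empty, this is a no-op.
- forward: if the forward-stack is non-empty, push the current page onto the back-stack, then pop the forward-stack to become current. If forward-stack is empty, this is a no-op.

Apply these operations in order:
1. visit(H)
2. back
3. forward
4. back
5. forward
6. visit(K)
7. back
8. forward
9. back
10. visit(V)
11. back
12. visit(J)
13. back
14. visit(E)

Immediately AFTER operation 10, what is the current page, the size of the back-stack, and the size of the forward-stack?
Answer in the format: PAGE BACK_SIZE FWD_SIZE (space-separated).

After 1 (visit(H)): cur=H back=1 fwd=0
After 2 (back): cur=HOME back=0 fwd=1
After 3 (forward): cur=H back=1 fwd=0
After 4 (back): cur=HOME back=0 fwd=1
After 5 (forward): cur=H back=1 fwd=0
After 6 (visit(K)): cur=K back=2 fwd=0
After 7 (back): cur=H back=1 fwd=1
After 8 (forward): cur=K back=2 fwd=0
After 9 (back): cur=H back=1 fwd=1
After 10 (visit(V)): cur=V back=2 fwd=0

V 2 0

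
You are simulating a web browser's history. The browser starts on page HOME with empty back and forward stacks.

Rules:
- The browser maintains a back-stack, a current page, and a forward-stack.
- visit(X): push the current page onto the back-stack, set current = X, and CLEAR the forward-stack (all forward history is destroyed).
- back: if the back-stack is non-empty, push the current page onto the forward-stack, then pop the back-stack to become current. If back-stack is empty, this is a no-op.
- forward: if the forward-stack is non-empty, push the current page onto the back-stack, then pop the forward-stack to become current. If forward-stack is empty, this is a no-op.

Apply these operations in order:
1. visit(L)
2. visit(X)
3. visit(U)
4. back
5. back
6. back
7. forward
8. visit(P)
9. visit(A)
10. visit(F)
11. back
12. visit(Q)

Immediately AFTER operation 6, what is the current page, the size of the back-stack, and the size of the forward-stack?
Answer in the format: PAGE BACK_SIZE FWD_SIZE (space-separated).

After 1 (visit(L)): cur=L back=1 fwd=0
After 2 (visit(X)): cur=X back=2 fwd=0
After 3 (visit(U)): cur=U back=3 fwd=0
After 4 (back): cur=X back=2 fwd=1
After 5 (back): cur=L back=1 fwd=2
After 6 (back): cur=HOME back=0 fwd=3

HOME 0 3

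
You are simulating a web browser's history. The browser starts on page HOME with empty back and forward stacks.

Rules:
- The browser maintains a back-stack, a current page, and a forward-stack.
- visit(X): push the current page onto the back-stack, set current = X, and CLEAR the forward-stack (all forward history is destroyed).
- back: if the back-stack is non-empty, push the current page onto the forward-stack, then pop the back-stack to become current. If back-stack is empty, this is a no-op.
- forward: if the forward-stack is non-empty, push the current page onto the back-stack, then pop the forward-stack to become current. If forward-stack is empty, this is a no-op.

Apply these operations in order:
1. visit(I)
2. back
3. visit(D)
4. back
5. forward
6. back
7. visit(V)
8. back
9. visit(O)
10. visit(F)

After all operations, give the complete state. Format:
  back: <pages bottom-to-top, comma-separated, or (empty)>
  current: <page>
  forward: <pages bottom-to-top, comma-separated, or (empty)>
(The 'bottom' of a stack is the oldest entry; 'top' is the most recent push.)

Answer: back: HOME,O
current: F
forward: (empty)

Derivation:
After 1 (visit(I)): cur=I back=1 fwd=0
After 2 (back): cur=HOME back=0 fwd=1
After 3 (visit(D)): cur=D back=1 fwd=0
After 4 (back): cur=HOME back=0 fwd=1
After 5 (forward): cur=D back=1 fwd=0
After 6 (back): cur=HOME back=0 fwd=1
After 7 (visit(V)): cur=V back=1 fwd=0
After 8 (back): cur=HOME back=0 fwd=1
After 9 (visit(O)): cur=O back=1 fwd=0
After 10 (visit(F)): cur=F back=2 fwd=0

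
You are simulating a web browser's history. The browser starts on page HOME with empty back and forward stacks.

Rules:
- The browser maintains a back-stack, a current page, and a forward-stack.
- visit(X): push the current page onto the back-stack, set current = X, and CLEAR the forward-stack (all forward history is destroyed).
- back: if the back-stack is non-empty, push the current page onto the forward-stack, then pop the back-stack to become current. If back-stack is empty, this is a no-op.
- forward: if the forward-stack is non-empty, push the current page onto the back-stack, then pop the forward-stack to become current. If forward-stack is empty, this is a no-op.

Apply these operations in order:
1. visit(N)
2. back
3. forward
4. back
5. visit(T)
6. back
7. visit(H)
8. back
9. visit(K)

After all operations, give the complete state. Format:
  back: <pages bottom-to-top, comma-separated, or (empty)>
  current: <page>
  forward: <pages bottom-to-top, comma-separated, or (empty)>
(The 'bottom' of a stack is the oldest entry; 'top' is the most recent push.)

Answer: back: HOME
current: K
forward: (empty)

Derivation:
After 1 (visit(N)): cur=N back=1 fwd=0
After 2 (back): cur=HOME back=0 fwd=1
After 3 (forward): cur=N back=1 fwd=0
After 4 (back): cur=HOME back=0 fwd=1
After 5 (visit(T)): cur=T back=1 fwd=0
After 6 (back): cur=HOME back=0 fwd=1
After 7 (visit(H)): cur=H back=1 fwd=0
After 8 (back): cur=HOME back=0 fwd=1
After 9 (visit(K)): cur=K back=1 fwd=0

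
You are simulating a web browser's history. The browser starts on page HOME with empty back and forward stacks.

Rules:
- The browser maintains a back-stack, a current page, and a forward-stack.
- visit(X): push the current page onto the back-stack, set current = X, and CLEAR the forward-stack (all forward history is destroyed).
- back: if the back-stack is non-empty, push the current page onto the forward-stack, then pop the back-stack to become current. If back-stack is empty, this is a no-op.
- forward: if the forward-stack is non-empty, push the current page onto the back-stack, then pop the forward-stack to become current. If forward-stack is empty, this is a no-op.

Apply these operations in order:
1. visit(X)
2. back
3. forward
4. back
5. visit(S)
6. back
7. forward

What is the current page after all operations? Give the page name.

Answer: S

Derivation:
After 1 (visit(X)): cur=X back=1 fwd=0
After 2 (back): cur=HOME back=0 fwd=1
After 3 (forward): cur=X back=1 fwd=0
After 4 (back): cur=HOME back=0 fwd=1
After 5 (visit(S)): cur=S back=1 fwd=0
After 6 (back): cur=HOME back=0 fwd=1
After 7 (forward): cur=S back=1 fwd=0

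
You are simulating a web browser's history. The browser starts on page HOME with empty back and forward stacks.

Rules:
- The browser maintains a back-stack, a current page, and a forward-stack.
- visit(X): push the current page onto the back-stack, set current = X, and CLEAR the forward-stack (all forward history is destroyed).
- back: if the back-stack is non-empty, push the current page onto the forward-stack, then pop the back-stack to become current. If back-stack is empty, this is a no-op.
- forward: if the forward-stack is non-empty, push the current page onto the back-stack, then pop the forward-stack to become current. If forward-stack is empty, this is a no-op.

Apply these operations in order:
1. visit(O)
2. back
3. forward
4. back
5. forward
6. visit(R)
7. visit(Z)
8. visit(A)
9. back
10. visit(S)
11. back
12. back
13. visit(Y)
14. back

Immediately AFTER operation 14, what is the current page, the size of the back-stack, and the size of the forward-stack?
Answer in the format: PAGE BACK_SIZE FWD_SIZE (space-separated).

After 1 (visit(O)): cur=O back=1 fwd=0
After 2 (back): cur=HOME back=0 fwd=1
After 3 (forward): cur=O back=1 fwd=0
After 4 (back): cur=HOME back=0 fwd=1
After 5 (forward): cur=O back=1 fwd=0
After 6 (visit(R)): cur=R back=2 fwd=0
After 7 (visit(Z)): cur=Z back=3 fwd=0
After 8 (visit(A)): cur=A back=4 fwd=0
After 9 (back): cur=Z back=3 fwd=1
After 10 (visit(S)): cur=S back=4 fwd=0
After 11 (back): cur=Z back=3 fwd=1
After 12 (back): cur=R back=2 fwd=2
After 13 (visit(Y)): cur=Y back=3 fwd=0
After 14 (back): cur=R back=2 fwd=1

R 2 1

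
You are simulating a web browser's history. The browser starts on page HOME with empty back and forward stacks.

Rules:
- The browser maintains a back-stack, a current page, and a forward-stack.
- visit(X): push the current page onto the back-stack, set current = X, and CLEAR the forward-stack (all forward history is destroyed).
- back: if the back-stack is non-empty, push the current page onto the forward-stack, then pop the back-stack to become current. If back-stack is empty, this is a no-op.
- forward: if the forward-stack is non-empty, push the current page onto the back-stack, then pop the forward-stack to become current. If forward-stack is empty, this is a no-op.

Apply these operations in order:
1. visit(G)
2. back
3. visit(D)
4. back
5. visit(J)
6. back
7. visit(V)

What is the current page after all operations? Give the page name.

Answer: V

Derivation:
After 1 (visit(G)): cur=G back=1 fwd=0
After 2 (back): cur=HOME back=0 fwd=1
After 3 (visit(D)): cur=D back=1 fwd=0
After 4 (back): cur=HOME back=0 fwd=1
After 5 (visit(J)): cur=J back=1 fwd=0
After 6 (back): cur=HOME back=0 fwd=1
After 7 (visit(V)): cur=V back=1 fwd=0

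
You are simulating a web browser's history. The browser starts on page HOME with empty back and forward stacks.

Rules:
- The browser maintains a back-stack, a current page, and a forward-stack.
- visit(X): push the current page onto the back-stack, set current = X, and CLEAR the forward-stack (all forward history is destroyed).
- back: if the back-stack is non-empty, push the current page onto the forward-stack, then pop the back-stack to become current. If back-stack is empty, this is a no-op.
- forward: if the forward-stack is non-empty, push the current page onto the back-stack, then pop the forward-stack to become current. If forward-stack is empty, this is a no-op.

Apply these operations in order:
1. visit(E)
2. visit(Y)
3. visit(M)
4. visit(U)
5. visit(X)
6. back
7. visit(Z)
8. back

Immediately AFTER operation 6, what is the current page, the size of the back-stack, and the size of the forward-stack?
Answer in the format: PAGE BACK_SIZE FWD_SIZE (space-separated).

After 1 (visit(E)): cur=E back=1 fwd=0
After 2 (visit(Y)): cur=Y back=2 fwd=0
After 3 (visit(M)): cur=M back=3 fwd=0
After 4 (visit(U)): cur=U back=4 fwd=0
After 5 (visit(X)): cur=X back=5 fwd=0
After 6 (back): cur=U back=4 fwd=1

U 4 1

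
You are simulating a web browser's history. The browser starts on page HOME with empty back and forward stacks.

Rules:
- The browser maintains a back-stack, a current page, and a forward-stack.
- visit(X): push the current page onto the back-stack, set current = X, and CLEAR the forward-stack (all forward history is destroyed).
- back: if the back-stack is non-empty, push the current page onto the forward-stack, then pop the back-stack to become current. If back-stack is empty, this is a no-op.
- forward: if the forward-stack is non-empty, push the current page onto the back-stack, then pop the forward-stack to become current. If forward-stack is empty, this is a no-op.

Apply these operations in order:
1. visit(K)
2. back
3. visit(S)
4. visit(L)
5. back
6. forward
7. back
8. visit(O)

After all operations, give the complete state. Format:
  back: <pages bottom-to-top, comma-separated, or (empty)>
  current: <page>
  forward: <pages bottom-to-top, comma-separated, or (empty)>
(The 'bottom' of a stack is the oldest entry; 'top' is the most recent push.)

Answer: back: HOME,S
current: O
forward: (empty)

Derivation:
After 1 (visit(K)): cur=K back=1 fwd=0
After 2 (back): cur=HOME back=0 fwd=1
After 3 (visit(S)): cur=S back=1 fwd=0
After 4 (visit(L)): cur=L back=2 fwd=0
After 5 (back): cur=S back=1 fwd=1
After 6 (forward): cur=L back=2 fwd=0
After 7 (back): cur=S back=1 fwd=1
After 8 (visit(O)): cur=O back=2 fwd=0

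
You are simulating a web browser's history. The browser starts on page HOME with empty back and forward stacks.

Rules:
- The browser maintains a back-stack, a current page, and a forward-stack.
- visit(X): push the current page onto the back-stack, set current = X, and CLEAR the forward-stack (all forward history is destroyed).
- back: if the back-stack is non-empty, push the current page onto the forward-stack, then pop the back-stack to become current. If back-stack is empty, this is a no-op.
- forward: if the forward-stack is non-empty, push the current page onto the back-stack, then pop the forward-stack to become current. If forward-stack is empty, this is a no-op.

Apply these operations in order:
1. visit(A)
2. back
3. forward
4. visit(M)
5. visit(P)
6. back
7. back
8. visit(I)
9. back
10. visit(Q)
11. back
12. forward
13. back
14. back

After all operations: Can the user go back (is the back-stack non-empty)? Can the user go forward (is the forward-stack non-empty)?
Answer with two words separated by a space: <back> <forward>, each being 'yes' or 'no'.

Answer: no yes

Derivation:
After 1 (visit(A)): cur=A back=1 fwd=0
After 2 (back): cur=HOME back=0 fwd=1
After 3 (forward): cur=A back=1 fwd=0
After 4 (visit(M)): cur=M back=2 fwd=0
After 5 (visit(P)): cur=P back=3 fwd=0
After 6 (back): cur=M back=2 fwd=1
After 7 (back): cur=A back=1 fwd=2
After 8 (visit(I)): cur=I back=2 fwd=0
After 9 (back): cur=A back=1 fwd=1
After 10 (visit(Q)): cur=Q back=2 fwd=0
After 11 (back): cur=A back=1 fwd=1
After 12 (forward): cur=Q back=2 fwd=0
After 13 (back): cur=A back=1 fwd=1
After 14 (back): cur=HOME back=0 fwd=2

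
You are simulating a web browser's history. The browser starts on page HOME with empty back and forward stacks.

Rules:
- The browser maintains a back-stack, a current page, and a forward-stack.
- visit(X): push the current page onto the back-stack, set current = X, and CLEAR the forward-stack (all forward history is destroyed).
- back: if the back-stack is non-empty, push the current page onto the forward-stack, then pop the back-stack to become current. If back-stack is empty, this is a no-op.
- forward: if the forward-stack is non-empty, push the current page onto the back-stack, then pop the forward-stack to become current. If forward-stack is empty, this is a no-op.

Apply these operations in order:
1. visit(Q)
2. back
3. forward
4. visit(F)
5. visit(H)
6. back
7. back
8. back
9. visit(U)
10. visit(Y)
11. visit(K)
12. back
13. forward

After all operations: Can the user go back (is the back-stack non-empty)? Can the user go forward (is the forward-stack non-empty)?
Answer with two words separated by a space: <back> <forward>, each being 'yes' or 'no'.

Answer: yes no

Derivation:
After 1 (visit(Q)): cur=Q back=1 fwd=0
After 2 (back): cur=HOME back=0 fwd=1
After 3 (forward): cur=Q back=1 fwd=0
After 4 (visit(F)): cur=F back=2 fwd=0
After 5 (visit(H)): cur=H back=3 fwd=0
After 6 (back): cur=F back=2 fwd=1
After 7 (back): cur=Q back=1 fwd=2
After 8 (back): cur=HOME back=0 fwd=3
After 9 (visit(U)): cur=U back=1 fwd=0
After 10 (visit(Y)): cur=Y back=2 fwd=0
After 11 (visit(K)): cur=K back=3 fwd=0
After 12 (back): cur=Y back=2 fwd=1
After 13 (forward): cur=K back=3 fwd=0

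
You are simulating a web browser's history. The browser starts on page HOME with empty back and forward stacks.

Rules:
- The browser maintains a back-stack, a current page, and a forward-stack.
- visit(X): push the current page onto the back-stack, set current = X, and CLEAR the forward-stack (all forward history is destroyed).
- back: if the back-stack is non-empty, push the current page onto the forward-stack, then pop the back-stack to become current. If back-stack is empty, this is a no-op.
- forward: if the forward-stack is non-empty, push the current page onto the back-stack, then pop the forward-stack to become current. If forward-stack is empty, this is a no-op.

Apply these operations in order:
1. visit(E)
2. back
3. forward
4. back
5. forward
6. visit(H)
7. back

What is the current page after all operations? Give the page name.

Answer: E

Derivation:
After 1 (visit(E)): cur=E back=1 fwd=0
After 2 (back): cur=HOME back=0 fwd=1
After 3 (forward): cur=E back=1 fwd=0
After 4 (back): cur=HOME back=0 fwd=1
After 5 (forward): cur=E back=1 fwd=0
After 6 (visit(H)): cur=H back=2 fwd=0
After 7 (back): cur=E back=1 fwd=1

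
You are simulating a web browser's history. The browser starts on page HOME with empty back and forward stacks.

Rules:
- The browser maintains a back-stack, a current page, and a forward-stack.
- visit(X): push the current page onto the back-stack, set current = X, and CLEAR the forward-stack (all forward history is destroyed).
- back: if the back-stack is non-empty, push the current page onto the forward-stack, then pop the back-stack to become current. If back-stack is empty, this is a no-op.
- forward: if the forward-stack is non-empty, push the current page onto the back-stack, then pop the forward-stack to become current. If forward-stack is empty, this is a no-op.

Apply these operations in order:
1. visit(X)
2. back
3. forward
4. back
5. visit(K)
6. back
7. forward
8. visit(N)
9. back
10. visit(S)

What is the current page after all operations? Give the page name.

Answer: S

Derivation:
After 1 (visit(X)): cur=X back=1 fwd=0
After 2 (back): cur=HOME back=0 fwd=1
After 3 (forward): cur=X back=1 fwd=0
After 4 (back): cur=HOME back=0 fwd=1
After 5 (visit(K)): cur=K back=1 fwd=0
After 6 (back): cur=HOME back=0 fwd=1
After 7 (forward): cur=K back=1 fwd=0
After 8 (visit(N)): cur=N back=2 fwd=0
After 9 (back): cur=K back=1 fwd=1
After 10 (visit(S)): cur=S back=2 fwd=0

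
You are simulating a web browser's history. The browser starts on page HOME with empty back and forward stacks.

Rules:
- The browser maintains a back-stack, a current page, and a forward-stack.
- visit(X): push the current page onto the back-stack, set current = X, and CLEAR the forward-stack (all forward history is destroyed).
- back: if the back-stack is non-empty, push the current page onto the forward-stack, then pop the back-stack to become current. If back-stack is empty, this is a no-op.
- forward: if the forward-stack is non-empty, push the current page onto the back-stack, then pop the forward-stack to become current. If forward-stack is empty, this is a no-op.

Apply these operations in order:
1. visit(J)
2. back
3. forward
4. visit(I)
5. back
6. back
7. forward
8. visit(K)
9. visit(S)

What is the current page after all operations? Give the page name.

After 1 (visit(J)): cur=J back=1 fwd=0
After 2 (back): cur=HOME back=0 fwd=1
After 3 (forward): cur=J back=1 fwd=0
After 4 (visit(I)): cur=I back=2 fwd=0
After 5 (back): cur=J back=1 fwd=1
After 6 (back): cur=HOME back=0 fwd=2
After 7 (forward): cur=J back=1 fwd=1
After 8 (visit(K)): cur=K back=2 fwd=0
After 9 (visit(S)): cur=S back=3 fwd=0

Answer: S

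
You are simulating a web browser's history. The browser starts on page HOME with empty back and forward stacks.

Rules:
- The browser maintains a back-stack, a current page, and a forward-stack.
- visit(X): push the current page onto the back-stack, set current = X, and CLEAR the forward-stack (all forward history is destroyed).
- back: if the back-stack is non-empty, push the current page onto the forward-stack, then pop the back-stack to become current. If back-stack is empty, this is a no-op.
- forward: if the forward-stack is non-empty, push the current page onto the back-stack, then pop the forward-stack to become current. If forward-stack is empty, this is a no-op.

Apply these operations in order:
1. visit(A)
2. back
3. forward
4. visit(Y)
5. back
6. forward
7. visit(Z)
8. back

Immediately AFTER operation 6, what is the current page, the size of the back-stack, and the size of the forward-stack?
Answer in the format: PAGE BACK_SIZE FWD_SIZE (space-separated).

After 1 (visit(A)): cur=A back=1 fwd=0
After 2 (back): cur=HOME back=0 fwd=1
After 3 (forward): cur=A back=1 fwd=0
After 4 (visit(Y)): cur=Y back=2 fwd=0
After 5 (back): cur=A back=1 fwd=1
After 6 (forward): cur=Y back=2 fwd=0

Y 2 0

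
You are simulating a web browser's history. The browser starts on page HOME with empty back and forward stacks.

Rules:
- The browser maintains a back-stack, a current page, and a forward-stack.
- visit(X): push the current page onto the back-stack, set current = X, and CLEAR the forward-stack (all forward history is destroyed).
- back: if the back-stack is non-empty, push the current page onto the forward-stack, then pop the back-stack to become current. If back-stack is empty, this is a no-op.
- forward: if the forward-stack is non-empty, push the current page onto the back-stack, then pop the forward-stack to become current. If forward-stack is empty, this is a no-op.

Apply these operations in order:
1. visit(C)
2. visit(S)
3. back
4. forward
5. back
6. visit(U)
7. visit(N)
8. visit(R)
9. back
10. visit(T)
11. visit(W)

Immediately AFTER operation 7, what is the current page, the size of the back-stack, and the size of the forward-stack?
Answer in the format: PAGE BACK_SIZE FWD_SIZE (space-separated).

After 1 (visit(C)): cur=C back=1 fwd=0
After 2 (visit(S)): cur=S back=2 fwd=0
After 3 (back): cur=C back=1 fwd=1
After 4 (forward): cur=S back=2 fwd=0
After 5 (back): cur=C back=1 fwd=1
After 6 (visit(U)): cur=U back=2 fwd=0
After 7 (visit(N)): cur=N back=3 fwd=0

N 3 0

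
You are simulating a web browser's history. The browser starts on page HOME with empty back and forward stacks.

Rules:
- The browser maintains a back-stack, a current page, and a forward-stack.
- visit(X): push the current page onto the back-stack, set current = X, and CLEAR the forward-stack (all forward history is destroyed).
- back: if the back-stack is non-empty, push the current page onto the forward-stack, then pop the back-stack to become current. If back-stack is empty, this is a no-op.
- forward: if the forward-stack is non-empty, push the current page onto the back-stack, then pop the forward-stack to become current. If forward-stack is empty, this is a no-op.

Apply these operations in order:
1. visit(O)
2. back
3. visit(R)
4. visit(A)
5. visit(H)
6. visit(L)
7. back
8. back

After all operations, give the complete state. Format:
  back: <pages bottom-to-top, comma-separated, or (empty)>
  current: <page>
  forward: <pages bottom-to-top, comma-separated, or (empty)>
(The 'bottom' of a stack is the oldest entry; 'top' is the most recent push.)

After 1 (visit(O)): cur=O back=1 fwd=0
After 2 (back): cur=HOME back=0 fwd=1
After 3 (visit(R)): cur=R back=1 fwd=0
After 4 (visit(A)): cur=A back=2 fwd=0
After 5 (visit(H)): cur=H back=3 fwd=0
After 6 (visit(L)): cur=L back=4 fwd=0
After 7 (back): cur=H back=3 fwd=1
After 8 (back): cur=A back=2 fwd=2

Answer: back: HOME,R
current: A
forward: L,H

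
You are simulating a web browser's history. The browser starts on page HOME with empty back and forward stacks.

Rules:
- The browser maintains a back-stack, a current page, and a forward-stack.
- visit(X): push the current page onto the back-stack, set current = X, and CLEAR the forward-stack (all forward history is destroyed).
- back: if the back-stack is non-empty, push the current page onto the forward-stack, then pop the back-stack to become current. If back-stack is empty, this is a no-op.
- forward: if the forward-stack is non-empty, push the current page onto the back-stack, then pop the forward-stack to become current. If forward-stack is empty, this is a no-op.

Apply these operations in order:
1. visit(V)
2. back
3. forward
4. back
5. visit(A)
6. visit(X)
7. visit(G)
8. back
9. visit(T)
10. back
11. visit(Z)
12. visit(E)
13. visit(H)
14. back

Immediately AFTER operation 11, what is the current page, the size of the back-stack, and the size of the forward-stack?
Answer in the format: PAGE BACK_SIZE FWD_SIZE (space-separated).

After 1 (visit(V)): cur=V back=1 fwd=0
After 2 (back): cur=HOME back=0 fwd=1
After 3 (forward): cur=V back=1 fwd=0
After 4 (back): cur=HOME back=0 fwd=1
After 5 (visit(A)): cur=A back=1 fwd=0
After 6 (visit(X)): cur=X back=2 fwd=0
After 7 (visit(G)): cur=G back=3 fwd=0
After 8 (back): cur=X back=2 fwd=1
After 9 (visit(T)): cur=T back=3 fwd=0
After 10 (back): cur=X back=2 fwd=1
After 11 (visit(Z)): cur=Z back=3 fwd=0

Z 3 0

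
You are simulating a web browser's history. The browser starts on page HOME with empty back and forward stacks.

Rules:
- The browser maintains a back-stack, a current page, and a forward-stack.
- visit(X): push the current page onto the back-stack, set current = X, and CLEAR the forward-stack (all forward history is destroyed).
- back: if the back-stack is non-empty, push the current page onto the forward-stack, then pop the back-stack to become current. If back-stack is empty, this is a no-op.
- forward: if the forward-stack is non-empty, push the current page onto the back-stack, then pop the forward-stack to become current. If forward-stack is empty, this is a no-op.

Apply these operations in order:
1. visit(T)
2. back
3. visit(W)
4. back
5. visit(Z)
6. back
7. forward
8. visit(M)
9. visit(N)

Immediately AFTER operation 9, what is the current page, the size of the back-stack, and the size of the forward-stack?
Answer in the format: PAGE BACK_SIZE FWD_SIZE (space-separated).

After 1 (visit(T)): cur=T back=1 fwd=0
After 2 (back): cur=HOME back=0 fwd=1
After 3 (visit(W)): cur=W back=1 fwd=0
After 4 (back): cur=HOME back=0 fwd=1
After 5 (visit(Z)): cur=Z back=1 fwd=0
After 6 (back): cur=HOME back=0 fwd=1
After 7 (forward): cur=Z back=1 fwd=0
After 8 (visit(M)): cur=M back=2 fwd=0
After 9 (visit(N)): cur=N back=3 fwd=0

N 3 0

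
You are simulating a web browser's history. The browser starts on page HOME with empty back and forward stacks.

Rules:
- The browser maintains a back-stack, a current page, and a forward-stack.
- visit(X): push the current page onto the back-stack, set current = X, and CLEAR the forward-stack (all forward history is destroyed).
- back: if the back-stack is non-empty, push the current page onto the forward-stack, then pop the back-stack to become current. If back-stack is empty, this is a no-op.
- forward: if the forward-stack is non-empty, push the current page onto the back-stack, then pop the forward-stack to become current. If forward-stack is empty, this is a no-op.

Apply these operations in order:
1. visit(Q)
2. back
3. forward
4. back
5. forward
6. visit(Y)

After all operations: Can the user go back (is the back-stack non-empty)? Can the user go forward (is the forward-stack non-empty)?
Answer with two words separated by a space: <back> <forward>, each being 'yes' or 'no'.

Answer: yes no

Derivation:
After 1 (visit(Q)): cur=Q back=1 fwd=0
After 2 (back): cur=HOME back=0 fwd=1
After 3 (forward): cur=Q back=1 fwd=0
After 4 (back): cur=HOME back=0 fwd=1
After 5 (forward): cur=Q back=1 fwd=0
After 6 (visit(Y)): cur=Y back=2 fwd=0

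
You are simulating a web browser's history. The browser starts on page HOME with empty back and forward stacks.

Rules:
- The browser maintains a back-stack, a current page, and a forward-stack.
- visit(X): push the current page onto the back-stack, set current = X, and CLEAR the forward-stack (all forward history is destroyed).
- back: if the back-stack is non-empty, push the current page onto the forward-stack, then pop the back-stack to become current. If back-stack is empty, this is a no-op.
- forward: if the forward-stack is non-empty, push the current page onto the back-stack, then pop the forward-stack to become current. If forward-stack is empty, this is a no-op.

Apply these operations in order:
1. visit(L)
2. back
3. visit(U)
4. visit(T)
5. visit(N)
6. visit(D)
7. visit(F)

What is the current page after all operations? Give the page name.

Answer: F

Derivation:
After 1 (visit(L)): cur=L back=1 fwd=0
After 2 (back): cur=HOME back=0 fwd=1
After 3 (visit(U)): cur=U back=1 fwd=0
After 4 (visit(T)): cur=T back=2 fwd=0
After 5 (visit(N)): cur=N back=3 fwd=0
After 6 (visit(D)): cur=D back=4 fwd=0
After 7 (visit(F)): cur=F back=5 fwd=0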